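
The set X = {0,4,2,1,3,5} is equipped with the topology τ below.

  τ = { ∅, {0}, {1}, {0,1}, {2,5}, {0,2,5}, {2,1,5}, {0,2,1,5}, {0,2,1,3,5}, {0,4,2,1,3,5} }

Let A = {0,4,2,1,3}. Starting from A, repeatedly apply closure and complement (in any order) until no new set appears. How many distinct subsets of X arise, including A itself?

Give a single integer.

8

complement {5}; its interior ∅; cl(A) = X∖∅ = {0,4,2,1,3,5}
With k = closure, c = complement:
  1. A     = {0,4,2,1,3}
  2. kA    = {0,4,2,1,3,5}
  3. cA    = {5}
  4. ckA   = ∅
  5. kcA   = {4,2,3,5}
  6. ckcA  = {0,1}
  7. kckcA = {0,4,1,3}
  8. ckckcA = {2,5}
k, c of each give nothing new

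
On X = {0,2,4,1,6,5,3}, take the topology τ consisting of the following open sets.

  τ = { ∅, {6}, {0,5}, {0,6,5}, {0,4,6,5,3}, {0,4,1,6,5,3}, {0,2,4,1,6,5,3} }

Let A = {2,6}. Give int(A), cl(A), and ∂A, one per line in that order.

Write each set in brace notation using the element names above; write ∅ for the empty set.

opens ⊆ A: ∅, {6}; union → int = {6}
complement {0,4,1,5,3}; its interior {0,5}; cl(A) = X∖{0,5} = {2,4,1,6,3}
boundary = {2,4,1,6,3} ∖ {6} = {2,4,1,3}

int(A) = {6}
cl(A)  = {2,4,1,6,3}
∂A     = {2,4,1,3}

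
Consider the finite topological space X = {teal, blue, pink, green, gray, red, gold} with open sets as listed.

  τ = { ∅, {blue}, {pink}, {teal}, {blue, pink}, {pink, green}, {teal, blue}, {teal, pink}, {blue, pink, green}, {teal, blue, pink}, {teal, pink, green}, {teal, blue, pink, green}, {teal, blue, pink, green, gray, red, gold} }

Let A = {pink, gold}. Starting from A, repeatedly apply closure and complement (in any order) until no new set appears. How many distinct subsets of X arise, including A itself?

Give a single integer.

complement {teal, blue, green, gray, red}; its interior {teal, blue}; cl(A) = X∖{teal, blue} = {pink, green, gray, red, gold}
With k = closure, c = complement:
  1. A     = {pink, gold}
  2. kA    = {pink, green, gray, red, gold}
  3. cA    = {teal, blue, green, gray, red}
  4. ckA   = {teal, blue}
  5. kcA   = {teal, blue, green, gray, red, gold}
  6. kckA  = {teal, blue, gray, red, gold}
  7. ckcA  = {pink}
  8. ckckA = {pink, green}
k, c of each give nothing new

8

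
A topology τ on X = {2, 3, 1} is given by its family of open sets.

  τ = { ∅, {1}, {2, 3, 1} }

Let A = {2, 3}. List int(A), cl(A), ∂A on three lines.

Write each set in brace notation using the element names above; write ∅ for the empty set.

int(A) = ∅
cl(A)  = {2, 3}
∂A     = {2, 3}

interior: largest open inside A is ∅ (from ∅)
cl via duality: int({1}) = {1}, so X∖{1} = {2, 3}
cl∖int = {2, 3}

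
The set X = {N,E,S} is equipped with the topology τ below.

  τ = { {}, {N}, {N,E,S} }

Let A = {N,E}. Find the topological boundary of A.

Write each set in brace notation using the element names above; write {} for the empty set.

open subsets of A: {}, {N}; so int(A) = {N}
closure: X∖int(X∖A) = X∖{} = {N,E,S}
∂A = {N,E,S} minus {N} = {E,S}

{E,S}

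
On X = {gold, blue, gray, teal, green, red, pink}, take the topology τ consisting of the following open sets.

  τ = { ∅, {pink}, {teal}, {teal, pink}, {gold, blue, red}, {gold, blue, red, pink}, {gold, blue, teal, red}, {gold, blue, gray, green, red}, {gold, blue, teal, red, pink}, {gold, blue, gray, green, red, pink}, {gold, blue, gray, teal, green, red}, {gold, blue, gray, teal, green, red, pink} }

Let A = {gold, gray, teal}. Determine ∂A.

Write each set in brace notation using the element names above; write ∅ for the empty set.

{gold, blue, gray, green, red}

U open, U⊆A: ∅, {teal}. int(A) = ⋃ = {teal}
X∖A={blue, green, red, pink}, int(X∖A)={pink}, hence cl(A)={gold, blue, gray, teal, green, red}
∂A: remove int from cl → {gold, blue, gray, green, red}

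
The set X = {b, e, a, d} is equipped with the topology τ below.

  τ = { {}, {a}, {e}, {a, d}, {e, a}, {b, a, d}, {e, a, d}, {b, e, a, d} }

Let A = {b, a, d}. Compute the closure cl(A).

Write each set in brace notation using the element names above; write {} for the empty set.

cl via duality: int({e}) = {e}, so X∖{e} = {b, a, d}

{b, a, d}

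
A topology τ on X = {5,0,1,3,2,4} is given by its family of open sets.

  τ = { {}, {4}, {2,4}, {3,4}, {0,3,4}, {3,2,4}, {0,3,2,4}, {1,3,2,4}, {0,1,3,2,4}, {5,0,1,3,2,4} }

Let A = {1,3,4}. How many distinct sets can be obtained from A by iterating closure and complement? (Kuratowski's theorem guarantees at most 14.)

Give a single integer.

X∖A={5,0,2}, int(X∖A)={}, hence cl(A)={5,0,1,3,2,4}
Orbit (k=closure, c=complement):
  1. A     = {1,3,4}
  2. kA    = {5,0,1,3,2,4}
  3. cA    = {5,0,2}
  4. ckA   = {}
  5. kcA   = {5,0,1,2}
  6. ckcA  = {3,4}
(closed under both — stop)

6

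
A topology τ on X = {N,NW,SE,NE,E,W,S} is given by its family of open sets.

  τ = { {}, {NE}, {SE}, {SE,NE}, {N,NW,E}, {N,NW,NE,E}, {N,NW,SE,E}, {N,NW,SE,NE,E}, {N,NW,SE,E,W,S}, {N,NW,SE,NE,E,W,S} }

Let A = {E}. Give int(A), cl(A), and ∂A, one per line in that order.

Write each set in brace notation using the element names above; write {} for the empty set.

interior: largest open inside A is {} (from {})
cl via duality: int({N,NW,SE,NE,W,S}) = {SE,NE}, so X∖{SE,NE} = {N,NW,E,W,S}
cl∖int = {N,NW,E,W,S}

int(A) = {}
cl(A)  = {N,NW,E,W,S}
∂A     = {N,NW,E,W,S}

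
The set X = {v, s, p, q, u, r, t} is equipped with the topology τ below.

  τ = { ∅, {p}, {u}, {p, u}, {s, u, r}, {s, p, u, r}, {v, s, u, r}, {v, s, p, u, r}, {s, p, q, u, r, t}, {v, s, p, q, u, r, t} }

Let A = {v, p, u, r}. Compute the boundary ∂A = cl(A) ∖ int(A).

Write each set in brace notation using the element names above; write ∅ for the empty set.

interior: largest open inside A is {p, u} (from ∅, {u}, {p}, {p, u})
cl via duality: int({s, q, t}) = ∅, so X∖∅ = {v, s, p, q, u, r, t}
cl∖int = {v, s, q, r, t}

{v, s, q, r, t}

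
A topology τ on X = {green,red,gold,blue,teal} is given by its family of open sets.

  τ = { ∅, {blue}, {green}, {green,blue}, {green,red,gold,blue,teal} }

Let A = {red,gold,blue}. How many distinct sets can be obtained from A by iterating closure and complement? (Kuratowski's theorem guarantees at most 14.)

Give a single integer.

6

complement {green,teal}; its interior {green}; cl(A) = X∖{green} = {red,gold,blue,teal}
With k = closure, c = complement:
  1. A     = {red,gold,blue}
  2. kA    = {red,gold,blue,teal}
  3. cA    = {green,teal}
  4. ckA   = {green}
  5. kcA   = {green,red,gold,teal}
  6. ckcA  = {blue}
k, c of each give nothing new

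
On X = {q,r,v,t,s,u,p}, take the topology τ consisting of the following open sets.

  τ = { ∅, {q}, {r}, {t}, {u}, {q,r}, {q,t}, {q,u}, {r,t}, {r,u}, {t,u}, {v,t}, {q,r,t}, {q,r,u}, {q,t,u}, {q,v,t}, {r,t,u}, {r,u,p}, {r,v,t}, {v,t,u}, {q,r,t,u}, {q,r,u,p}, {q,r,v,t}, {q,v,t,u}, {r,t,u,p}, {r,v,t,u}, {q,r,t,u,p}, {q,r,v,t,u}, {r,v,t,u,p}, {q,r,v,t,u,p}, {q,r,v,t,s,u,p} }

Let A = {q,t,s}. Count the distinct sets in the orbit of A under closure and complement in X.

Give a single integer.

8

complement {r,v,u,p}; its interior {r,u,p}; cl(A) = X∖{r,u,p} = {q,v,t,s}
With k = closure, c = complement:
  1. A     = {q,t,s}
  2. kA    = {q,v,t,s}
  3. cA    = {r,v,u,p}
  4. ckA   = {r,u,p}
  5. kcA   = {r,v,s,u,p}
  6. kckA  = {r,s,u,p}
  7. ckcA  = {q,t}
  8. ckckA = {q,v,t}
k, c of each give nothing new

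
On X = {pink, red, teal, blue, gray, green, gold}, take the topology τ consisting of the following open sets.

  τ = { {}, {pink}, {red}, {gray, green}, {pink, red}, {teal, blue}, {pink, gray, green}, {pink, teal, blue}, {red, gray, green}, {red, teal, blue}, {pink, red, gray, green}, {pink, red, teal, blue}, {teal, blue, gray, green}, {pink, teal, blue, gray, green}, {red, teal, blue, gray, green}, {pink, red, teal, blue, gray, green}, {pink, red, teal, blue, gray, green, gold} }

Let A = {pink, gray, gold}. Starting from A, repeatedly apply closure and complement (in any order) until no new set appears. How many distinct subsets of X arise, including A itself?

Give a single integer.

10

cl via duality: int({red, teal, blue, green}) = {red, teal, blue}, so X∖{red, teal, blue} = {pink, gray, green, gold}
Write k for closure, c for complement:
  1. A     = {pink, gray, gold}
  2. kA    = {pink, gray, green, gold}
  3. cA    = {red, teal, blue, green}
  4. ckA   = {red, teal, blue}
  5. kcA   = {red, teal, blue, gray, green, gold}
  6. kckA  = {red, teal, blue, gold}
  7. ckcA  = {pink}
  8. ckckA = {pink, gray, green}
  9. kckcA = {pink, gold}
  10. ckckcA = {red, teal, blue, gray, green}
applying k or c yields no new set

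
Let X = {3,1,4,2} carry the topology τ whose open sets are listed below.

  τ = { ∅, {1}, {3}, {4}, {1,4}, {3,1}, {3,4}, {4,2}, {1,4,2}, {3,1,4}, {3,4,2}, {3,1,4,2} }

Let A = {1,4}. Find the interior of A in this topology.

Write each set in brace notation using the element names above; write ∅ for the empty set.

interior: largest open inside A is {1,4} (from ∅, {4}, {1}, {1,4})

{1,4}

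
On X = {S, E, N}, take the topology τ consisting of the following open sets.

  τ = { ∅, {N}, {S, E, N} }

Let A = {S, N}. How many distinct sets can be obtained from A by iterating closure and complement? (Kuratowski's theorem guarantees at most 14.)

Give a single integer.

6

X∖A={E}, int(X∖A)=∅, hence cl(A)={S, E, N}
Orbit (k=closure, c=complement):
  1. A     = {S, N}
  2. kA    = {S, E, N}
  3. cA    = {E}
  4. ckA   = ∅
  5. kcA   = {S, E}
  6. ckcA  = {N}
(closed under both — stop)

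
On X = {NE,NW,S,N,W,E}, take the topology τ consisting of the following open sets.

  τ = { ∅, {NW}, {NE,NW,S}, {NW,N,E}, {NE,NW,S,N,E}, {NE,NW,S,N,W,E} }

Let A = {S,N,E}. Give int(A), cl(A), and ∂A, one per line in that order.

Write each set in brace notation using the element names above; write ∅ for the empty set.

interior: largest open inside A is ∅ (from ∅)
cl via duality: int({NE,NW,W}) = {NW}, so X∖{NW} = {NE,S,N,W,E}
cl∖int = {NE,S,N,W,E}

int(A) = ∅
cl(A)  = {NE,S,N,W,E}
∂A     = {NE,S,N,W,E}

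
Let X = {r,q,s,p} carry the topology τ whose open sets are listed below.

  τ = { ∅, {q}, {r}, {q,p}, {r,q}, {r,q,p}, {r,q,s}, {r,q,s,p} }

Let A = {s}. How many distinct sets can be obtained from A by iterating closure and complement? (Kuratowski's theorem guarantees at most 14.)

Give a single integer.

cl via duality: int({r,q,p}) = {r,q,p}, so X∖{r,q,p} = {s}
Write k for closure, c for complement:
  1. A     = {s}
  2. cA    = {r,q,p}
  3. kcA   = {r,q,s,p}
  4. ckcA  = ∅
applying k or c yields no new set

4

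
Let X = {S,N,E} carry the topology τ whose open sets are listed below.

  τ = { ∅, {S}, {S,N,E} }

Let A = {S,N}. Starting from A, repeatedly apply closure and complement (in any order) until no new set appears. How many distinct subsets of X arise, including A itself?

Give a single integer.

complement {E}; its interior ∅; cl(A) = X∖∅ = {S,N,E}
With k = closure, c = complement:
  1. A     = {S,N}
  2. kA    = {S,N,E}
  3. cA    = {E}
  4. ckA   = ∅
  5. kcA   = {N,E}
  6. ckcA  = {S}
k, c of each give nothing new

6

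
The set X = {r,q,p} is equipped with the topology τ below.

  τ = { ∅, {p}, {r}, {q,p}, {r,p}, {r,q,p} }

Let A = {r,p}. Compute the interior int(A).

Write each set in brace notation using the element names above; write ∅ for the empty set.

{r,p}

interior: largest open inside A is {r,p} (from ∅, {r}, {p}, {r,p})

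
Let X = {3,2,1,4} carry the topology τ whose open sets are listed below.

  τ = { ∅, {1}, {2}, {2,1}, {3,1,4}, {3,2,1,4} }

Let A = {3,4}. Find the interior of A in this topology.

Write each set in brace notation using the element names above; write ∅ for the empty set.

∅

opens ⊆ A: ∅; union → int = ∅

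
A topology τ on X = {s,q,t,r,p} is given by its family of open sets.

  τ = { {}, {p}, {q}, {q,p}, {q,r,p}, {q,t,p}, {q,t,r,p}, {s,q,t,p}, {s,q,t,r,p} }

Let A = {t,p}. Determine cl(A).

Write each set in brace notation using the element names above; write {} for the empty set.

{s,t,r,p}

complement {s,q,r}; its interior {q}; cl(A) = X∖{q} = {s,t,r,p}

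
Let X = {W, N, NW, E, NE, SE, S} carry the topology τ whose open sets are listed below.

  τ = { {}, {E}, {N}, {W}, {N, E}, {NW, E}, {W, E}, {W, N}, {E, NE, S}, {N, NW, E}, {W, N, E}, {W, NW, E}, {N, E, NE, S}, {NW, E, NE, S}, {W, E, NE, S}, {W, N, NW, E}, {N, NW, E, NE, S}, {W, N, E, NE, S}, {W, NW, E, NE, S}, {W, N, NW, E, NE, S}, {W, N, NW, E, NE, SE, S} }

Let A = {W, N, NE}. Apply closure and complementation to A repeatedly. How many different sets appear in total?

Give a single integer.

8

closure: X∖int(X∖A) = X∖{NW, E} = {W, N, NE, SE, S}
Let k=closure and c=complement:
  1. A     = {W, N, NE}
  2. kA    = {W, N, NE, SE, S}
  3. cA    = {NW, E, SE, S}
  4. ckA   = {NW, E}
  5. kcA   = {NW, E, NE, SE, S}
  6. ckcA  = {W, N}
  7. kckcA = {W, N, SE}
  8. ckckcA = {NW, E, NE, S}
— saturated at 8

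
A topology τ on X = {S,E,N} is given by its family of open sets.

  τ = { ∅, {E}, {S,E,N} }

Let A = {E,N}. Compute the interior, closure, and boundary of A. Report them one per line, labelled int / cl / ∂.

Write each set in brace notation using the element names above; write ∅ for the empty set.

int(A) = {E}
cl(A)  = {S,E,N}
∂A     = {S,N}

U open, U⊆A: ∅, {E}. int(A) = ⋃ = {E}
X∖A={S}, int(X∖A)=∅, hence cl(A)={S,E,N}
∂A: remove int from cl → {S,N}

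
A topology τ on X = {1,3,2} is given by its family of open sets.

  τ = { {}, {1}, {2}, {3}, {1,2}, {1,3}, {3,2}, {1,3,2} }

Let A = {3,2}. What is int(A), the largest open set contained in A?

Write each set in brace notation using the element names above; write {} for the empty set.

interior: largest open inside A is {3,2} (from {}, {2}, {3}, {3,2})

{3,2}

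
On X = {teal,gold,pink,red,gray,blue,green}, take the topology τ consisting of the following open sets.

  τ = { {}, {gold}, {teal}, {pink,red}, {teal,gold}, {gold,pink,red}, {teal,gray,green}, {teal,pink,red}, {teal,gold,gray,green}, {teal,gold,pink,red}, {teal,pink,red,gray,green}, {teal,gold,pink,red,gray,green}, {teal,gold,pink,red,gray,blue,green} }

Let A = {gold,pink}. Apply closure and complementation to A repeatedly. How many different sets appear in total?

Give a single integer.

X∖A={teal,red,gray,blue,green}, int(X∖A)={teal,gray,green}, hence cl(A)={gold,pink,red,blue}
Orbit (k=closure, c=complement):
  1. A     = {gold,pink}
  2. kA    = {gold,pink,red,blue}
  3. cA    = {teal,red,gray,blue,green}
  4. ckA   = {teal,gray,green}
  5. kcA   = {teal,pink,red,gray,blue,green}
  6. kckA  = {teal,gray,blue,green}
  7. ckcA  = {gold}
  8. ckckA = {gold,pink,red}
  9. kckcA = {gold,blue}
  10. ckckcA = {teal,pink,red,gray,green}
(closed under both — stop)

10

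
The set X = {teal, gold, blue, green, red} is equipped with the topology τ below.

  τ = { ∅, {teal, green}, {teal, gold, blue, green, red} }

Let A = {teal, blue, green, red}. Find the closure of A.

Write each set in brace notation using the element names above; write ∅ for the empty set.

{teal, gold, blue, green, red}

cl via duality: int({gold}) = ∅, so X∖∅ = {teal, gold, blue, green, red}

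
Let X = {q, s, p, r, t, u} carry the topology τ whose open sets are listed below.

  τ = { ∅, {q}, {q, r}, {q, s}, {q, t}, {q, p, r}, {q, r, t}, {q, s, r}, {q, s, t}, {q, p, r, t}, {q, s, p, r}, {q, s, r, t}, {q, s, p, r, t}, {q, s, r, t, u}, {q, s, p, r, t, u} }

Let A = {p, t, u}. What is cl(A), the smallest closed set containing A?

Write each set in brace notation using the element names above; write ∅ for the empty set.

cl via duality: int({q, s, r}) = {q, s, r}, so X∖{q, s, r} = {p, t, u}

{p, t, u}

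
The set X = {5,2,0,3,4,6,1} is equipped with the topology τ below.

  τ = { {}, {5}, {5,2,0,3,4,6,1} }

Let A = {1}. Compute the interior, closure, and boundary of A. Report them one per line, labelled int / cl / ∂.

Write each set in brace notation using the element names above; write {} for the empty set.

open subsets of A: {}; so int(A) = {}
closure: X∖int(X∖A) = X∖{5} = {2,0,3,4,6,1}
∂A = {2,0,3,4,6,1} minus {} = {2,0,3,4,6,1}

int(A) = {}
cl(A)  = {2,0,3,4,6,1}
∂A     = {2,0,3,4,6,1}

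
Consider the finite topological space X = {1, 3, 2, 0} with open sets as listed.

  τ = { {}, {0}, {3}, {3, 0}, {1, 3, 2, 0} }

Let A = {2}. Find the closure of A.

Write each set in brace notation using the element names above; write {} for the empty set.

cl via duality: int({1, 3, 0}) = {3, 0}, so X∖{3, 0} = {1, 2}

{1, 2}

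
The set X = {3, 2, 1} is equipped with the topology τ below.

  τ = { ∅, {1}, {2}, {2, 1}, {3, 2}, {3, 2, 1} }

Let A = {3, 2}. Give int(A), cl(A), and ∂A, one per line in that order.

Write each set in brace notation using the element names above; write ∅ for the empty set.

interior: largest open inside A is {3, 2} (from ∅, {2}, {3, 2})
cl via duality: int({1}) = {1}, so X∖{1} = {3, 2}
cl∖int = ∅

int(A) = {3, 2}
cl(A)  = {3, 2}
∂A     = ∅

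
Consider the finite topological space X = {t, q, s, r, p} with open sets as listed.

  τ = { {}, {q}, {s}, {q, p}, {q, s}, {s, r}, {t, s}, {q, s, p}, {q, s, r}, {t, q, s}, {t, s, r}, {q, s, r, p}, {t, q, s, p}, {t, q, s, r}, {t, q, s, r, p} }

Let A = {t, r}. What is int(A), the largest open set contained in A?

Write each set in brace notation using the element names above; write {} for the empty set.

opens ⊆ A: {}; union → int = {}

{}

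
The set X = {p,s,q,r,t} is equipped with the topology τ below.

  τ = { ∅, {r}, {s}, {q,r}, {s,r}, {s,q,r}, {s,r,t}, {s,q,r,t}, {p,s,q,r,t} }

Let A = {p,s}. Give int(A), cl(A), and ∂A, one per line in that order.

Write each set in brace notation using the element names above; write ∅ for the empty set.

interior: largest open inside A is {s} (from ∅, {s})
cl via duality: int({q,r,t}) = {q,r}, so X∖{q,r} = {p,s,t}
cl∖int = {p,t}

int(A) = {s}
cl(A)  = {p,s,t}
∂A     = {p,t}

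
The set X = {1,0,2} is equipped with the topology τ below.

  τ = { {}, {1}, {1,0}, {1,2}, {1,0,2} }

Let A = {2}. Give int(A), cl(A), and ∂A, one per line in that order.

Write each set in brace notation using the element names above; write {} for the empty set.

int(A) = {}
cl(A)  = {2}
∂A     = {2}

open subsets of A: {}; so int(A) = {}
closure: X∖int(X∖A) = X∖{1,0} = {2}
∂A = {2} minus {} = {2}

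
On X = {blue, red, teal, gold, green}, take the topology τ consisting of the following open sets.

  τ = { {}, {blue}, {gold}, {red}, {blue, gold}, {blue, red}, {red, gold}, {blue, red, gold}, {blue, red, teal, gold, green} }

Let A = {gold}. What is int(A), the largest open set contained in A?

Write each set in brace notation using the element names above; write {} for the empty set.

open subsets of A: {}, {gold}; so int(A) = {gold}

{gold}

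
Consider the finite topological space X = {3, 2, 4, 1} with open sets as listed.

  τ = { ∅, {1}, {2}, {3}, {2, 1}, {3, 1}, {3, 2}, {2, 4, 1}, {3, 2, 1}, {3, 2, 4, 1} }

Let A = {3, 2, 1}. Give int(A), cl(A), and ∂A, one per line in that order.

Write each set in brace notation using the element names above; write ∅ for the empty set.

opens ⊆ A: ∅, {2}, {3}, {1}, {2, 1}, {3, 1}, {3, 2}, {3, 2, 1}; union → int = {3, 2, 1}
complement {4}; its interior ∅; cl(A) = X∖∅ = {3, 2, 4, 1}
boundary = {3, 2, 4, 1} ∖ {3, 2, 1} = {4}

int(A) = {3, 2, 1}
cl(A)  = {3, 2, 4, 1}
∂A     = {4}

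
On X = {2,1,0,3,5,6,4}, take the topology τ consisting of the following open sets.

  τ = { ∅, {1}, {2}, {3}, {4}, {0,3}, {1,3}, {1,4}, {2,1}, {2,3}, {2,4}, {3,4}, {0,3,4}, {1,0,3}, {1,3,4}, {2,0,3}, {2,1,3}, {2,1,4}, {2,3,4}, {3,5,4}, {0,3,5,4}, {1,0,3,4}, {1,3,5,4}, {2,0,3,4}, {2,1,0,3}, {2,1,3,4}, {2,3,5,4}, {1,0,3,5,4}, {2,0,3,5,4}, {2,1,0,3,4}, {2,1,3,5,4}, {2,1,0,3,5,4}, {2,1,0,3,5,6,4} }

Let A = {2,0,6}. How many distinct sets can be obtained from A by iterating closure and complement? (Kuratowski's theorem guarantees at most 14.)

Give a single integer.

6

X∖A={1,3,5,4}, int(X∖A)={1,3,5,4}, hence cl(A)={2,0,6}
Orbit (k=closure, c=complement):
  1. A     = {2,0,6}
  2. cA    = {1,3,5,4}
  3. kcA   = {1,0,3,5,6,4}
  4. ckcA  = {2}
  5. kckcA = {2,6}
  6. ckckcA = {1,0,3,5,4}
(closed under both — stop)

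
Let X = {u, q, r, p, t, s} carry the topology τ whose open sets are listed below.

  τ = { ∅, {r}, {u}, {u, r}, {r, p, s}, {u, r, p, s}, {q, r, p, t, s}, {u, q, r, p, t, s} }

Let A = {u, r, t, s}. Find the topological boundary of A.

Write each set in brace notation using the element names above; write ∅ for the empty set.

U open, U⊆A: ∅, {u}, {r}, {u, r}. int(A) = ⋃ = {u, r}
X∖A={q, p}, int(X∖A)=∅, hence cl(A)={u, q, r, p, t, s}
∂A: remove int from cl → {q, p, t, s}

{q, p, t, s}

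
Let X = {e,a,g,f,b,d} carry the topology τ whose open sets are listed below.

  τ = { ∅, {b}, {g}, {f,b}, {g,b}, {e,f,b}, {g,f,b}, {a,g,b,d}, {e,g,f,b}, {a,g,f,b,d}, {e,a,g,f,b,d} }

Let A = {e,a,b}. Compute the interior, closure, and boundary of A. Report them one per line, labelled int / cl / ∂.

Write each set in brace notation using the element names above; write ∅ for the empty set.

int(A) = {b}
cl(A)  = {e,a,f,b,d}
∂A     = {e,a,f,d}

interior: largest open inside A is {b} (from ∅, {b})
cl via duality: int({g,f,d}) = {g}, so X∖{g} = {e,a,f,b,d}
cl∖int = {e,a,f,d}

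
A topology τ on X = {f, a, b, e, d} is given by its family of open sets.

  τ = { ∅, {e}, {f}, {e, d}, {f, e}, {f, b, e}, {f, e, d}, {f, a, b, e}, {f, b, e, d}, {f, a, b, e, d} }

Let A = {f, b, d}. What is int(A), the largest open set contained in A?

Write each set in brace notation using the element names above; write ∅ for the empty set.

interior: largest open inside A is {f} (from ∅, {f})

{f}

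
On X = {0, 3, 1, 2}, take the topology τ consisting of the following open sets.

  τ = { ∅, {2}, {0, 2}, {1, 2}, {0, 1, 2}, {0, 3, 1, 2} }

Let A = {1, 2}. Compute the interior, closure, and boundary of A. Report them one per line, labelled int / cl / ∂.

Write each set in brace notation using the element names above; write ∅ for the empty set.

int(A) = {1, 2}
cl(A)  = {0, 3, 1, 2}
∂A     = {0, 3}

U open, U⊆A: ∅, {2}, {1, 2}. int(A) = ⋃ = {1, 2}
X∖A={0, 3}, int(X∖A)=∅, hence cl(A)={0, 3, 1, 2}
∂A: remove int from cl → {0, 3}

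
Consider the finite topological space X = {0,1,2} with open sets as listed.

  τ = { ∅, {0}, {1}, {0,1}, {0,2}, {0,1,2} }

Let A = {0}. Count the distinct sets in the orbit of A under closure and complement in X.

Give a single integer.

complement {1,2}; its interior {1}; cl(A) = X∖{1} = {0,2}
With k = closure, c = complement:
  1. A     = {0}
  2. kA    = {0,2}
  3. cA    = {1,2}
  4. ckA   = {1}
k, c of each give nothing new

4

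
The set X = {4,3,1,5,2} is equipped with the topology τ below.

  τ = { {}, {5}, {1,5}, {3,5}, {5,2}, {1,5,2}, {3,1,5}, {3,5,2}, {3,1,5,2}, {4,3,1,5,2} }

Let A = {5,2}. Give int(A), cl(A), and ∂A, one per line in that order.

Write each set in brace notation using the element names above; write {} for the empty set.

int(A) = {5,2}
cl(A)  = {4,3,1,5,2}
∂A     = {4,3,1}

U open, U⊆A: {}, {5}, {5,2}. int(A) = ⋃ = {5,2}
X∖A={4,3,1}, int(X∖A)={}, hence cl(A)={4,3,1,5,2}
∂A: remove int from cl → {4,3,1}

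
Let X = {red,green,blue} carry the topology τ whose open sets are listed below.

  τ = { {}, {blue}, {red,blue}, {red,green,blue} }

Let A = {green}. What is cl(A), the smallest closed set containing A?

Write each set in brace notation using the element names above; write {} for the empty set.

{green}

complement {red,blue}; its interior {red,blue}; cl(A) = X∖{red,blue} = {green}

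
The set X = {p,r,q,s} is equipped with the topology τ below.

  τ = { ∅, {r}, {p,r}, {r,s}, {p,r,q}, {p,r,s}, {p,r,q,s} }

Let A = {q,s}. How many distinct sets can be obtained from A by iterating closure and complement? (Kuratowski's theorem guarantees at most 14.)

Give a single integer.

4

cl via duality: int({p,r}) = {p,r}, so X∖{p,r} = {q,s}
Write k for closure, c for complement:
  1. A     = {q,s}
  2. cA    = {p,r}
  3. kcA   = {p,r,q,s}
  4. ckcA  = ∅
applying k or c yields no new set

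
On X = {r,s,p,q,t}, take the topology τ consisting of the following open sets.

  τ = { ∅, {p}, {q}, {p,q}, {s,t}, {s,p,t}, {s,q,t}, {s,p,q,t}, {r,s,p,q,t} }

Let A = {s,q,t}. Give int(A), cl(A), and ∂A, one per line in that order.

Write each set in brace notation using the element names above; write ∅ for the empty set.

int(A) = {s,q,t}
cl(A)  = {r,s,q,t}
∂A     = {r}

U open, U⊆A: ∅, {q}, {s,t}, {s,q,t}. int(A) = ⋃ = {s,q,t}
X∖A={r,p}, int(X∖A)={p}, hence cl(A)={r,s,q,t}
∂A: remove int from cl → {r}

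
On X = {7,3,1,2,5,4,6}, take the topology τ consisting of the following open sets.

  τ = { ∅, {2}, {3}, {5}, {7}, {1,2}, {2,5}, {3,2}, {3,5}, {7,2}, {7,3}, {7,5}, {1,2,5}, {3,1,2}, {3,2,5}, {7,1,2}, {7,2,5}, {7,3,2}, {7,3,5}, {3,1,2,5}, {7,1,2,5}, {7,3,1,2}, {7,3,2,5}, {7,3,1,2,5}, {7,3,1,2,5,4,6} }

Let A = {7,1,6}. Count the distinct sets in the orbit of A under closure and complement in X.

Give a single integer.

8

cl via duality: int({3,2,5,4}) = {3,2,5}, so X∖{3,2,5} = {7,1,4,6}
Write k for closure, c for complement:
  1. A     = {7,1,6}
  2. kA    = {7,1,4,6}
  3. cA    = {3,2,5,4}
  4. ckA   = {3,2,5}
  5. kcA   = {3,1,2,5,4,6}
  6. ckcA  = {7}
  7. kckcA = {7,4,6}
  8. ckckcA = {3,1,2,5}
applying k or c yields no new set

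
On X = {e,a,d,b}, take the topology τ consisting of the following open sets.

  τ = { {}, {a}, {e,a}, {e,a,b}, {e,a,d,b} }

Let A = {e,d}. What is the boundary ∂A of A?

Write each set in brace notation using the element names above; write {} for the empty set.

{e,d,b}

opens ⊆ A: {}; union → int = {}
complement {a,b}; its interior {a}; cl(A) = X∖{a} = {e,d,b}
boundary = {e,d,b} ∖ {} = {e,d,b}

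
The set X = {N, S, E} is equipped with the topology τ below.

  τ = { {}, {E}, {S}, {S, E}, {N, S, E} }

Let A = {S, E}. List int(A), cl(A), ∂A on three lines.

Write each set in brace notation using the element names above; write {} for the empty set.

int(A) = {S, E}
cl(A)  = {N, S, E}
∂A     = {N}

U open, U⊆A: {}, {E}, {S}, {S, E}. int(A) = ⋃ = {S, E}
X∖A={N}, int(X∖A)={}, hence cl(A)={N, S, E}
∂A: remove int from cl → {N}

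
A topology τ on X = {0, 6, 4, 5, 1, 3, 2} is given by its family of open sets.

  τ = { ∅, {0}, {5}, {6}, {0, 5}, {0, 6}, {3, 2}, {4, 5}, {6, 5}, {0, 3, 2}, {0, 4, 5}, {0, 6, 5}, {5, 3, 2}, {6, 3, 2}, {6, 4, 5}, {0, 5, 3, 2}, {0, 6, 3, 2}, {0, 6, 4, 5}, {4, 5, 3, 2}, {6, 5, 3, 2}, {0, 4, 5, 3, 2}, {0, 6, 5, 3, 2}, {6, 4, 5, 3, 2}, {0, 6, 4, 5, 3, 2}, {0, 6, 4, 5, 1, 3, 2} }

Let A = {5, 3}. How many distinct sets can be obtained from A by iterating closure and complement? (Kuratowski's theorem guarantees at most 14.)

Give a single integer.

12

cl via duality: int({0, 6, 4, 1, 2}) = {0, 6}, so X∖{0, 6} = {4, 5, 1, 3, 2}
Write k for closure, c for complement:
  1. A     = {5, 3}
  2. kA    = {4, 5, 1, 3, 2}
  3. cA    = {0, 6, 4, 1, 2}
  4. ckA   = {0, 6}
  5. kcA   = {0, 6, 4, 1, 3, 2}
  6. kckA  = {0, 6, 1}
  7. ckcA  = {5}
  8. ckckA = {4, 5, 3, 2}
  9. kckcA = {4, 5, 1}
  10. ckckcA = {0, 6, 3, 2}
  11. kckckcA = {0, 6, 1, 3, 2}
  12. ckckckcA = {4, 5}
applying k or c yields no new set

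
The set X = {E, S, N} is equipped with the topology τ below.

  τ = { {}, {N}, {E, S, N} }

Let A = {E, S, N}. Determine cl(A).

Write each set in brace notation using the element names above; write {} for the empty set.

complement {}; its interior {}; cl(A) = X∖{} = {E, S, N}

{E, S, N}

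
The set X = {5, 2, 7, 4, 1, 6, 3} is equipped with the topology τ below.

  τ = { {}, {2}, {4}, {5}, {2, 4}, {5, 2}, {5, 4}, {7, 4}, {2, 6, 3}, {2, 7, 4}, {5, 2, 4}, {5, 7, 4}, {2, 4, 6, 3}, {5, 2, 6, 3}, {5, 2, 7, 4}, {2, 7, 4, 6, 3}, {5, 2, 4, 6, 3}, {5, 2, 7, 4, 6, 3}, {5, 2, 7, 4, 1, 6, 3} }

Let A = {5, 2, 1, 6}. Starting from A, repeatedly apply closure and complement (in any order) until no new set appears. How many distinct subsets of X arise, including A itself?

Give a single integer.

cl via duality: int({7, 4, 3}) = {7, 4}, so X∖{7, 4} = {5, 2, 1, 6, 3}
Write k for closure, c for complement:
  1. A     = {5, 2, 1, 6}
  2. kA    = {5, 2, 1, 6, 3}
  3. cA    = {7, 4, 3}
  4. ckA   = {7, 4}
  5. kcA   = {7, 4, 1, 6, 3}
  6. kckA  = {7, 4, 1}
  7. ckcA  = {5, 2}
  8. ckckA = {5, 2, 6, 3}
applying k or c yields no new set

8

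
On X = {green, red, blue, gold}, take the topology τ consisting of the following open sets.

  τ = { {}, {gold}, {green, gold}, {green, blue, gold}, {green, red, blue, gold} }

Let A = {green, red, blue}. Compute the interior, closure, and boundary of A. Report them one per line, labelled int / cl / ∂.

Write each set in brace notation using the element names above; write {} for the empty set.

open subsets of A: {}; so int(A) = {}
closure: X∖int(X∖A) = X∖{gold} = {green, red, blue}
∂A = {green, red, blue} minus {} = {green, red, blue}

int(A) = {}
cl(A)  = {green, red, blue}
∂A     = {green, red, blue}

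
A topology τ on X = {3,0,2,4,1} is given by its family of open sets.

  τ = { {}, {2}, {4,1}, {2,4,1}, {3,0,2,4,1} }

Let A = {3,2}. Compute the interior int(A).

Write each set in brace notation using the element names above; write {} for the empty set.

{2}

opens ⊆ A: {}, {2}; union → int = {2}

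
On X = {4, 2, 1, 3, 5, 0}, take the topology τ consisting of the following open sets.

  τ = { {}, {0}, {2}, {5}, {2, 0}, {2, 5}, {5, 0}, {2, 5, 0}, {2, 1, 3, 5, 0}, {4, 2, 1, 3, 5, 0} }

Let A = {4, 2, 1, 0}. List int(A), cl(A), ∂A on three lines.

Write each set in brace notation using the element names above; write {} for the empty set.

open subsets of A: {}, {0}, {2}, {2, 0}; so int(A) = {2, 0}
closure: X∖int(X∖A) = X∖{5} = {4, 2, 1, 3, 0}
∂A = {4, 2, 1, 3, 0} minus {2, 0} = {4, 1, 3}

int(A) = {2, 0}
cl(A)  = {4, 2, 1, 3, 0}
∂A     = {4, 1, 3}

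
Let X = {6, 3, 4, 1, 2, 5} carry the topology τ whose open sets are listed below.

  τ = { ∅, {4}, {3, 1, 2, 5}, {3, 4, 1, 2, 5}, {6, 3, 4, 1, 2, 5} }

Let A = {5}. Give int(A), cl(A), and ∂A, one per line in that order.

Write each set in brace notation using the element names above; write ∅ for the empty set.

int(A) = ∅
cl(A)  = {6, 3, 1, 2, 5}
∂A     = {6, 3, 1, 2, 5}

opens ⊆ A: ∅; union → int = ∅
complement {6, 3, 4, 1, 2}; its interior {4}; cl(A) = X∖{4} = {6, 3, 1, 2, 5}
boundary = {6, 3, 1, 2, 5} ∖ ∅ = {6, 3, 1, 2, 5}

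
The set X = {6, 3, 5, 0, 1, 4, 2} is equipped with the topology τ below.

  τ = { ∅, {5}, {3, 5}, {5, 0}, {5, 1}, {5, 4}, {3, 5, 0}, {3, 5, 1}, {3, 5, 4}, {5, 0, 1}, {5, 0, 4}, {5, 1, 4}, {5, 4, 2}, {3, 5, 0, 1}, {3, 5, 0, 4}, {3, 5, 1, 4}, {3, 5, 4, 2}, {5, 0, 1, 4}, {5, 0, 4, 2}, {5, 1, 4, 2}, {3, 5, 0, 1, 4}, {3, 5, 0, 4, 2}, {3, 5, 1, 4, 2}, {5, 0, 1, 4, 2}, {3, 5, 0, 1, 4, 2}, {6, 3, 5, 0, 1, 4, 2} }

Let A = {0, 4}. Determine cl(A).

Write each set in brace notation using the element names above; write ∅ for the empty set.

cl via duality: int({6, 3, 5, 1, 2}) = {3, 5, 1}, so X∖{3, 5, 1} = {6, 0, 4, 2}

{6, 0, 4, 2}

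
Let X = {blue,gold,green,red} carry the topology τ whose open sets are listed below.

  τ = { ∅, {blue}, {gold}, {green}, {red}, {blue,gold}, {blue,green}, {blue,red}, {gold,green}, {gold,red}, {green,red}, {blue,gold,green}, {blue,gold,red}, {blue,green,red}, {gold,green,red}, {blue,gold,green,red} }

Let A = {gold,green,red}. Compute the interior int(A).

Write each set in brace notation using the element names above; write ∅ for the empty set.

U open, U⊆A: ∅, {gold}, {green}, {red}, {gold,green}, {gold,red}, {green,red}, {gold,green,red}. int(A) = ⋃ = {gold,green,red}

{gold,green,red}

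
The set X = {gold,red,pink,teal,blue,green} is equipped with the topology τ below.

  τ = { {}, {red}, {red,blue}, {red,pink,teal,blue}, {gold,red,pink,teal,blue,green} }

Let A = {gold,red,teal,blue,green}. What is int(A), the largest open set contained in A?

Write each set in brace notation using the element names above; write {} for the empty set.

open subsets of A: {}, {red}, {red,blue}; so int(A) = {red,blue}

{red,blue}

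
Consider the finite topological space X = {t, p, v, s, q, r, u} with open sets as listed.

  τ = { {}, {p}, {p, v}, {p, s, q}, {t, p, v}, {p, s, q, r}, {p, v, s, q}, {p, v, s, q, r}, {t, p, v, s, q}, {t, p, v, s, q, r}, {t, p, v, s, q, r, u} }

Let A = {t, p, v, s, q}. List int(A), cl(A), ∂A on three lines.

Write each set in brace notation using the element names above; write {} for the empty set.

opens ⊆ A: {}, {p}, {p, v}, {p, s, q}, {t, p, v}, {p, v, s, q}, {t, p, v, s, q}; union → int = {t, p, v, s, q}
complement {r, u}; its interior {}; cl(A) = X∖{} = {t, p, v, s, q, r, u}
boundary = {t, p, v, s, q, r, u} ∖ {t, p, v, s, q} = {r, u}

int(A) = {t, p, v, s, q}
cl(A)  = {t, p, v, s, q, r, u}
∂A     = {r, u}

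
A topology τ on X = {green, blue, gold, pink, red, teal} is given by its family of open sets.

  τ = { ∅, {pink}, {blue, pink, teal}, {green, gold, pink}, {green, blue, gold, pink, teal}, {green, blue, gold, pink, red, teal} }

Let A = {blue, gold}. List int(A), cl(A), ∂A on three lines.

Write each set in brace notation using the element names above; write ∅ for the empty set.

interior: largest open inside A is ∅ (from ∅)
cl via duality: int({green, pink, red, teal}) = {pink}, so X∖{pink} = {green, blue, gold, red, teal}
cl∖int = {green, blue, gold, red, teal}

int(A) = ∅
cl(A)  = {green, blue, gold, red, teal}
∂A     = {green, blue, gold, red, teal}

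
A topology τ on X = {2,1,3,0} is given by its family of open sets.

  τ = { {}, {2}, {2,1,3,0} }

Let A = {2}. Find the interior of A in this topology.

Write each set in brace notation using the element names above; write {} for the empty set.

U open, U⊆A: {}, {2}. int(A) = ⋃ = {2}

{2}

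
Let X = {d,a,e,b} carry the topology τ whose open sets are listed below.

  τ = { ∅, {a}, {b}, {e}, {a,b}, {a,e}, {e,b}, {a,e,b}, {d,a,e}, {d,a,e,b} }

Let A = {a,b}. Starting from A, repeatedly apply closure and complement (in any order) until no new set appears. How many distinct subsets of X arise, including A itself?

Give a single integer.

complement {d,e}; its interior {e}; cl(A) = X∖{e} = {d,a,b}
With k = closure, c = complement:
  1. A     = {a,b}
  2. kA    = {d,a,b}
  3. cA    = {d,e}
  4. ckA   = {e}
k, c of each give nothing new

4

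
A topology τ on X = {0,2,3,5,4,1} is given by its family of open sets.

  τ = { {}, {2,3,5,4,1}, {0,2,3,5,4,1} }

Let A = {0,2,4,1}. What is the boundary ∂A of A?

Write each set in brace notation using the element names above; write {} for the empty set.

open subsets of A: {}; so int(A) = {}
closure: X∖int(X∖A) = X∖{} = {0,2,3,5,4,1}
∂A = {0,2,3,5,4,1} minus {} = {0,2,3,5,4,1}

{0,2,3,5,4,1}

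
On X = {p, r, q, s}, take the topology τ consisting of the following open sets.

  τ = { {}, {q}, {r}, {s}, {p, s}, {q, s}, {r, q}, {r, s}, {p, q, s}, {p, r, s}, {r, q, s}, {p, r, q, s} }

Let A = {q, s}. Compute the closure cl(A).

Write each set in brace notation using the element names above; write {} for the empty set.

complement {p, r}; its interior {r}; cl(A) = X∖{r} = {p, q, s}

{p, q, s}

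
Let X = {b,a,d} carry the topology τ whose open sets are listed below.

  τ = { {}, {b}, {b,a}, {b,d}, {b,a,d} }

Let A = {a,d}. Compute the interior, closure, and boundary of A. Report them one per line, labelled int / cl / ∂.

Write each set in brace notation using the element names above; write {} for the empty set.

interior: largest open inside A is {} (from {})
cl via duality: int({b}) = {b}, so X∖{b} = {a,d}
cl∖int = {a,d}

int(A) = {}
cl(A)  = {a,d}
∂A     = {a,d}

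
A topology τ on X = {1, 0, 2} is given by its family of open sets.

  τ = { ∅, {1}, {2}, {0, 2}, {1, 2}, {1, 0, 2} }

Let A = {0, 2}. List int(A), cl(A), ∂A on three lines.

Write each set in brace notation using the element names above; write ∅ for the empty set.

U open, U⊆A: ∅, {2}, {0, 2}. int(A) = ⋃ = {0, 2}
X∖A={1}, int(X∖A)={1}, hence cl(A)={0, 2}
∂A: remove int from cl → ∅

int(A) = {0, 2}
cl(A)  = {0, 2}
∂A     = ∅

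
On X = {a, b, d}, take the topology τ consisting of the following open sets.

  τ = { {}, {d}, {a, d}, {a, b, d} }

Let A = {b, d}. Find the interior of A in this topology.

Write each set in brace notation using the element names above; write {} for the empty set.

{d}

interior: largest open inside A is {d} (from {}, {d})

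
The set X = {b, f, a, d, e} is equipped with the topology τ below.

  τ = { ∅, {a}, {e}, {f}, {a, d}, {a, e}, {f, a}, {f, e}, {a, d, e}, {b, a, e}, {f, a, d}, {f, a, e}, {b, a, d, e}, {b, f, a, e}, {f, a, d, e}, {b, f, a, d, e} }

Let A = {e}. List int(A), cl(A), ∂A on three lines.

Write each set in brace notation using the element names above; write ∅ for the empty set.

int(A) = {e}
cl(A)  = {b, e}
∂A     = {b}

open subsets of A: ∅, {e}; so int(A) = {e}
closure: X∖int(X∖A) = X∖{f, a, d} = {b, e}
∂A = {b, e} minus {e} = {b}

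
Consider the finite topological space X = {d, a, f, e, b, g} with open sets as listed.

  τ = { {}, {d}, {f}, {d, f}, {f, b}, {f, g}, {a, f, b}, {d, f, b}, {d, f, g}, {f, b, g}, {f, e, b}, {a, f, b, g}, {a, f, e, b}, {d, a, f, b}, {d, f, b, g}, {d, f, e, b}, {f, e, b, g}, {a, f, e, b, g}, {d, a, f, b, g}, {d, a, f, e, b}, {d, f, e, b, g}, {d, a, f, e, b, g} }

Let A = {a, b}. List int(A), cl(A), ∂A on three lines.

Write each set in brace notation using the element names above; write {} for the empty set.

open subsets of A: {}; so int(A) = {}
closure: X∖int(X∖A) = X∖{d, f, g} = {a, e, b}
∂A = {a, e, b} minus {} = {a, e, b}

int(A) = {}
cl(A)  = {a, e, b}
∂A     = {a, e, b}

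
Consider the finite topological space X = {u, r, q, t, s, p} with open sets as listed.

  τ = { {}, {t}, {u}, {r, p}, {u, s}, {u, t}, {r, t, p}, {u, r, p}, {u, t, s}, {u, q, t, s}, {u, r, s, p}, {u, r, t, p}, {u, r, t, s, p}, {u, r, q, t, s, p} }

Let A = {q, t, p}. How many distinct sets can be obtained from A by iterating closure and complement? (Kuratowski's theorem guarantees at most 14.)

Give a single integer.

10

X∖A={u, r, s}, int(X∖A)={u, s}, hence cl(A)={r, q, t, p}
Orbit (k=closure, c=complement):
  1. A     = {q, t, p}
  2. kA    = {r, q, t, p}
  3. cA    = {u, r, s}
  4. ckA   = {u, s}
  5. kcA   = {u, r, q, s, p}
  6. kckA  = {u, q, s}
  7. ckcA  = {t}
  8. ckckA = {r, t, p}
  9. kckcA = {q, t}
  10. ckckcA = {u, r, s, p}
(closed under both — stop)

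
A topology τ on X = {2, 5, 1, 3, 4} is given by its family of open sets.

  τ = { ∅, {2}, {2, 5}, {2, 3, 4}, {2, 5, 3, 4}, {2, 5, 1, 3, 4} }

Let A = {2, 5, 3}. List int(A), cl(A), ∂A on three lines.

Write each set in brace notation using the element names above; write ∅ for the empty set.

int(A) = {2, 5}
cl(A)  = {2, 5, 1, 3, 4}
∂A     = {1, 3, 4}

interior: largest open inside A is {2, 5} (from ∅, {2}, {2, 5})
cl via duality: int({1, 4}) = ∅, so X∖∅ = {2, 5, 1, 3, 4}
cl∖int = {1, 3, 4}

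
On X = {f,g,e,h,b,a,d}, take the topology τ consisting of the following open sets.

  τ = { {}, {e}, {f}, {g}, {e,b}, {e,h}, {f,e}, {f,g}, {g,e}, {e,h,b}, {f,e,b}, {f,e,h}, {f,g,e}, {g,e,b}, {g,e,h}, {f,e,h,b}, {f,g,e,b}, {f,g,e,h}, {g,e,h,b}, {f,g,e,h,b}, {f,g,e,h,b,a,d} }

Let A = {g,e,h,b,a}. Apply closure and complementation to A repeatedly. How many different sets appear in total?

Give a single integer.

6

X∖A={f,d}, int(X∖A)={f}, hence cl(A)={g,e,h,b,a,d}
Orbit (k=closure, c=complement):
  1. A     = {g,e,h,b,a}
  2. kA    = {g,e,h,b,a,d}
  3. cA    = {f,d}
  4. ckA   = {f}
  5. kcA   = {f,a,d}
  6. ckcA  = {g,e,h,b}
(closed under both — stop)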